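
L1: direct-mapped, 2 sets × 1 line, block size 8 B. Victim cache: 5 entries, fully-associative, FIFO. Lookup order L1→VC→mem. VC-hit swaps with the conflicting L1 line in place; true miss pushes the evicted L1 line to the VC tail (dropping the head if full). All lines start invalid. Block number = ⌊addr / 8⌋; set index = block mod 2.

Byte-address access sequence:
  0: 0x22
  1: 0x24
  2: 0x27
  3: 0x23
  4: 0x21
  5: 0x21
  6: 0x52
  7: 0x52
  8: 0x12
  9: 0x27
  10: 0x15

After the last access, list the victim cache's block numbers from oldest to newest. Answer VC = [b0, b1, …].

VC = [4, 10]

#0 0x22→b4/s0 MISS; vc=[]
#1 0x24→b4/s0 L1-HIT; vc=[]
#2 0x27→b4/s0 L1-HIT; vc=[]
#3 0x23→b4/s0 L1-HIT; vc=[]
#4 0x21→b4/s0 L1-HIT; vc=[]
#5 0x21→b4/s0 L1-HIT; vc=[]
#6 0x52→b10/s0 MISS; vc=[4]
#7 0x52→b10/s0 L1-HIT; vc=[4]
#8 0x12→b2/s0 MISS; vc=[4,10]
#9 0x27→b4/s0 VC-HIT; vc=[2,10]
#10 0x15→b2/s0 VC-HIT; vc=[4,10]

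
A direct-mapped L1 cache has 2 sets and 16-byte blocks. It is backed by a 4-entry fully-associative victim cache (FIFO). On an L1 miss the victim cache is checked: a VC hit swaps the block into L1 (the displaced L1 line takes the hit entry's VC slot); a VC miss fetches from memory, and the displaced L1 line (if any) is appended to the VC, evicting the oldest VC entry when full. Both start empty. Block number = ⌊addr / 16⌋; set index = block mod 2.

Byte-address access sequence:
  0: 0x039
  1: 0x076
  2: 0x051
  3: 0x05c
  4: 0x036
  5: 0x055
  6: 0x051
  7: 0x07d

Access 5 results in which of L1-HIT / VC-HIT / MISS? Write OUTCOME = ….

OUTCOME = VC-HIT

#0 0x39→b3/s1 MISS; vc=[]
#1 0x76→b7/s1 MISS; vc=[3]
#2 0x51→b5/s1 MISS; vc=[3,7]
#3 0x5c→b5/s1 L1-HIT; vc=[3,7]
#4 0x36→b3/s1 VC-HIT; vc=[5,7]
#5 0x55→b5/s1 VC-HIT; vc=[3,7]
#6 0x51→b5/s1 L1-HIT; vc=[3,7]
#7 0x7d→b7/s1 VC-HIT; vc=[3,5]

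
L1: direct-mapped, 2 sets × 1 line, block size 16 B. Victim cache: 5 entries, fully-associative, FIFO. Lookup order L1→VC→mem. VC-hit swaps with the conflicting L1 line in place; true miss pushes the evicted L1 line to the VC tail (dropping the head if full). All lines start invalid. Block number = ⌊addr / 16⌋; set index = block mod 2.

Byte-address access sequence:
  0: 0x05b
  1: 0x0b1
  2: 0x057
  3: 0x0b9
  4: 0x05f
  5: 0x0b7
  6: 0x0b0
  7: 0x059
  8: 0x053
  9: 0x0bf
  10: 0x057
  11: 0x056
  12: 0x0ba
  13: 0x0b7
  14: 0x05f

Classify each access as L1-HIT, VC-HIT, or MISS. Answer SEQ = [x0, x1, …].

#0 0x5b→b5/s1 MISS; vc=[]
#1 0xb1→b11/s1 MISS; vc=[5]
#2 0x57→b5/s1 VC-HIT; vc=[11]
#3 0xb9→b11/s1 VC-HIT; vc=[5]
#4 0x5f→b5/s1 VC-HIT; vc=[11]
#5 0xb7→b11/s1 VC-HIT; vc=[5]
#6 0xb0→b11/s1 L1-HIT; vc=[5]
#7 0x59→b5/s1 VC-HIT; vc=[11]
#8 0x53→b5/s1 L1-HIT; vc=[11]
#9 0xbf→b11/s1 VC-HIT; vc=[5]
#10 0x57→b5/s1 VC-HIT; vc=[11]
#11 0x56→b5/s1 L1-HIT; vc=[11]
#12 0xba→b11/s1 VC-HIT; vc=[5]
#13 0xb7→b11/s1 L1-HIT; vc=[5]
#14 0x5f→b5/s1 VC-HIT; vc=[11]

SEQ = [MISS, MISS, VC-HIT, VC-HIT, VC-HIT, VC-HIT, L1-HIT, VC-HIT, L1-HIT, VC-HIT, VC-HIT, L1-HIT, VC-HIT, L1-HIT, VC-HIT]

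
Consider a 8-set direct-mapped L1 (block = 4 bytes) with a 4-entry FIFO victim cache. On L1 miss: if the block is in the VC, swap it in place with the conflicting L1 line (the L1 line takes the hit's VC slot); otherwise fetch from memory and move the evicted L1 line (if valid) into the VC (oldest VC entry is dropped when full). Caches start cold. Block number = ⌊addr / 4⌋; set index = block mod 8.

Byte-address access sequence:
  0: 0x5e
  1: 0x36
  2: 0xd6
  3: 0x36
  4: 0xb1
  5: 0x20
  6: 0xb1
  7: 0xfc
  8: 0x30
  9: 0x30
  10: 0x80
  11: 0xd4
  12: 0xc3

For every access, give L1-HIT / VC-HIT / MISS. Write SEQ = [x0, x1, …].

SEQ = [MISS, MISS, MISS, VC-HIT, MISS, MISS, L1-HIT, MISS, MISS, L1-HIT, MISS, VC-HIT, MISS]

0: 0x5e (blk 23, set 7) → MISS  vc=[]
1: 0x36 (blk 13, set 5) → MISS  vc=[]
2: 0xd6 (blk 53, set 5) → MISS  vc=[13]
3: 0x36 (blk 13, set 5) → VC-HIT  vc=[53]
4: 0xb1 (blk 44, set 4) → MISS  vc=[53]
5: 0x20 (blk 8, set 0) → MISS  vc=[53]
6: 0xb1 (blk 44, set 4) → L1-HIT  vc=[53]
7: 0xfc (blk 63, set 7) → MISS  vc=[53, 23]
8: 0x30 (blk 12, set 4) → MISS  vc=[53, 23, 44]
9: 0x30 (blk 12, set 4) → L1-HIT  vc=[53, 23, 44]
10: 0x80 (blk 32, set 0) → MISS  vc=[53, 23, 44, 8]
11: 0xd4 (blk 53, set 5) → VC-HIT  vc=[13, 23, 44, 8]
12: 0xc3 (blk 48, set 0) → MISS  vc=[23, 44, 8, 32]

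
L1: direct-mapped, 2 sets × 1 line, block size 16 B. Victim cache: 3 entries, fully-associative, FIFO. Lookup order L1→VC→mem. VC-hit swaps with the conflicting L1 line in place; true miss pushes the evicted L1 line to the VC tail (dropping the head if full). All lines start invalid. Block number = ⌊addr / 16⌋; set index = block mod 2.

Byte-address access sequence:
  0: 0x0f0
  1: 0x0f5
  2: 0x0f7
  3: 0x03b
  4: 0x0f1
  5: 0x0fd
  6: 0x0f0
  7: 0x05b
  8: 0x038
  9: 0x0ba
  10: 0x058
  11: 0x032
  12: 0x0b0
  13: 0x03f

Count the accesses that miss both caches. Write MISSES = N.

MISSES = 4

0: 0xf0 (blk 15, set 1) → MISS  vc=[]
1: 0xf5 (blk 15, set 1) → L1-HIT  vc=[]
2: 0xf7 (blk 15, set 1) → L1-HIT  vc=[]
3: 0x3b (blk 3, set 1) → MISS  vc=[15]
4: 0xf1 (blk 15, set 1) → VC-HIT  vc=[3]
5: 0xfd (blk 15, set 1) → L1-HIT  vc=[3]
6: 0xf0 (blk 15, set 1) → L1-HIT  vc=[3]
7: 0x5b (blk 5, set 1) → MISS  vc=[3, 15]
8: 0x38 (blk 3, set 1) → VC-HIT  vc=[5, 15]
9: 0xba (blk 11, set 1) → MISS  vc=[5, 15, 3]
10: 0x58 (blk 5, set 1) → VC-HIT  vc=[11, 15, 3]
11: 0x32 (blk 3, set 1) → VC-HIT  vc=[11, 15, 5]
12: 0xb0 (blk 11, set 1) → VC-HIT  vc=[3, 15, 5]
13: 0x3f (blk 3, set 1) → VC-HIT  vc=[11, 15, 5]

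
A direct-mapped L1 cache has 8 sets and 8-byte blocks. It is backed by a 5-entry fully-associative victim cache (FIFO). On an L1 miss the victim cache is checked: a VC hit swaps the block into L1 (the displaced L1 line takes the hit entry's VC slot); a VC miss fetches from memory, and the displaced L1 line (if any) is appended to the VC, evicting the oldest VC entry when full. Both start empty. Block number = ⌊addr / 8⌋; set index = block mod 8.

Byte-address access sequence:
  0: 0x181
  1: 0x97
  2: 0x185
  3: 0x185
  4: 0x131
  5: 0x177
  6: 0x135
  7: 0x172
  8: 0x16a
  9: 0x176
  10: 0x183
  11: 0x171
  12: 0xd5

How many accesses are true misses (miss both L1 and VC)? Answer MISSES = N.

MISSES = 6

#0 0x181→b48/s0 MISS; vc=[]
#1 0x97→b18/s2 MISS; vc=[]
#2 0x185→b48/s0 L1-HIT; vc=[]
#3 0x185→b48/s0 L1-HIT; vc=[]
#4 0x131→b38/s6 MISS; vc=[]
#5 0x177→b46/s6 MISS; vc=[38]
#6 0x135→b38/s6 VC-HIT; vc=[46]
#7 0x172→b46/s6 VC-HIT; vc=[38]
#8 0x16a→b45/s5 MISS; vc=[38]
#9 0x176→b46/s6 L1-HIT; vc=[38]
#10 0x183→b48/s0 L1-HIT; vc=[38]
#11 0x171→b46/s6 L1-HIT; vc=[38]
#12 0xd5→b26/s2 MISS; vc=[38,18]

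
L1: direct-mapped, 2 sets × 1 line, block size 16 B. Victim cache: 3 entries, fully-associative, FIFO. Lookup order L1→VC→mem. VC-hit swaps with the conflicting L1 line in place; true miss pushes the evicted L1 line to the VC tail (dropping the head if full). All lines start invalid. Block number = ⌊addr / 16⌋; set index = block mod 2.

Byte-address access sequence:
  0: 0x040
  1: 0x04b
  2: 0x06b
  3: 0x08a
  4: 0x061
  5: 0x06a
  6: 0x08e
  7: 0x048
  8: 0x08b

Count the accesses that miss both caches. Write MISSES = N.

#0 0x40→b4/s0 MISS; vc=[]
#1 0x4b→b4/s0 L1-HIT; vc=[]
#2 0x6b→b6/s0 MISS; vc=[4]
#3 0x8a→b8/s0 MISS; vc=[4,6]
#4 0x61→b6/s0 VC-HIT; vc=[4,8]
#5 0x6a→b6/s0 L1-HIT; vc=[4,8]
#6 0x8e→b8/s0 VC-HIT; vc=[4,6]
#7 0x48→b4/s0 VC-HIT; vc=[8,6]
#8 0x8b→b8/s0 VC-HIT; vc=[4,6]

MISSES = 3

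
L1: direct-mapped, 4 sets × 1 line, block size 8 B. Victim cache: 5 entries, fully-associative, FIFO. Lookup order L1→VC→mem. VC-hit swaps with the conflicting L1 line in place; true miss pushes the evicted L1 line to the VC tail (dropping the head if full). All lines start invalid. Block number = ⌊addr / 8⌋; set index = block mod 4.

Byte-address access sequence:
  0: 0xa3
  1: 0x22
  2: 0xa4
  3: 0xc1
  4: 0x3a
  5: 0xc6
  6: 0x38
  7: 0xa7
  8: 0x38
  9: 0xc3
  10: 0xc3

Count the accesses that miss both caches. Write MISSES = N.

  [0] addr=0xa3 blk=20 s=0: MISS | VC []
  [1] addr=0x22 blk=4 s=0: MISS | VC [20]
  [2] addr=0xa4 blk=20 s=0: VC-HIT | VC [4]
  [3] addr=0xc1 blk=24 s=0: MISS | VC [4, 20]
  [4] addr=0x3a blk=7 s=3: MISS | VC [4, 20]
  [5] addr=0xc6 blk=24 s=0: L1-HIT | VC [4, 20]
  [6] addr=0x38 blk=7 s=3: L1-HIT | VC [4, 20]
  [7] addr=0xa7 blk=20 s=0: VC-HIT | VC [4, 24]
  [8] addr=0x38 blk=7 s=3: L1-HIT | VC [4, 24]
  [9] addr=0xc3 blk=24 s=0: VC-HIT | VC [4, 20]
  [10] addr=0xc3 blk=24 s=0: L1-HIT | VC [4, 20]

MISSES = 4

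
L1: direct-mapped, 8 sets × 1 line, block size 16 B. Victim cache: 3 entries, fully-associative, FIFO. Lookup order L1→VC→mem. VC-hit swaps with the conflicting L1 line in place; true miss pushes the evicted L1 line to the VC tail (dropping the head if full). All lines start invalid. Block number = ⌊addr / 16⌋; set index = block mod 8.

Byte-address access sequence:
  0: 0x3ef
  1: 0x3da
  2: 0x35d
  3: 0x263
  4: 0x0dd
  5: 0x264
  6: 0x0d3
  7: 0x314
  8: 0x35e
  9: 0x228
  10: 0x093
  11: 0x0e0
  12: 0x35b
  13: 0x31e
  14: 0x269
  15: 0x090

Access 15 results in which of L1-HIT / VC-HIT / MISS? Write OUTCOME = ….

0: 0x3ef (blk 62, set 6) → MISS  vc=[]
1: 0x3da (blk 61, set 5) → MISS  vc=[]
2: 0x35d (blk 53, set 5) → MISS  vc=[61]
3: 0x263 (blk 38, set 6) → MISS  vc=[61, 62]
4: 0xdd (blk 13, set 5) → MISS  vc=[61, 62, 53]
5: 0x264 (blk 38, set 6) → L1-HIT  vc=[61, 62, 53]
6: 0xd3 (blk 13, set 5) → L1-HIT  vc=[61, 62, 53]
7: 0x314 (blk 49, set 1) → MISS  vc=[61, 62, 53]
8: 0x35e (blk 53, set 5) → VC-HIT  vc=[61, 62, 13]
9: 0x228 (blk 34, set 2) → MISS  vc=[61, 62, 13]
10: 0x93 (blk 9, set 1) → MISS  vc=[62, 13, 49]
11: 0xe0 (blk 14, set 6) → MISS  vc=[13, 49, 38]
12: 0x35b (blk 53, set 5) → L1-HIT  vc=[13, 49, 38]
13: 0x31e (blk 49, set 1) → VC-HIT  vc=[13, 9, 38]
14: 0x269 (blk 38, set 6) → VC-HIT  vc=[13, 9, 14]
15: 0x90 (blk 9, set 1) → VC-HIT  vc=[13, 49, 14]

OUTCOME = VC-HIT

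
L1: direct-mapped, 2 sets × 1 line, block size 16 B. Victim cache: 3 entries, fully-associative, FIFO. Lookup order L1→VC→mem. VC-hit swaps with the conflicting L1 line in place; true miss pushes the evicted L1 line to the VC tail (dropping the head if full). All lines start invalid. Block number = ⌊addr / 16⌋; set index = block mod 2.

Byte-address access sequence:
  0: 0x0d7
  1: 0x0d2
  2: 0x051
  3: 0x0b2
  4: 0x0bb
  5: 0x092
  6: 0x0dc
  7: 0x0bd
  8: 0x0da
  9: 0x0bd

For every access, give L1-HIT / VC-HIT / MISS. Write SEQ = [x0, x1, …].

SEQ = [MISS, L1-HIT, MISS, MISS, L1-HIT, MISS, VC-HIT, VC-HIT, VC-HIT, VC-HIT]

  [0] addr=0xd7 blk=13 s=1: MISS | VC []
  [1] addr=0xd2 blk=13 s=1: L1-HIT | VC []
  [2] addr=0x51 blk=5 s=1: MISS | VC [13]
  [3] addr=0xb2 blk=11 s=1: MISS | VC [13, 5]
  [4] addr=0xbb blk=11 s=1: L1-HIT | VC [13, 5]
  [5] addr=0x92 blk=9 s=1: MISS | VC [13, 5, 11]
  [6] addr=0xdc blk=13 s=1: VC-HIT | VC [9, 5, 11]
  [7] addr=0xbd blk=11 s=1: VC-HIT | VC [9, 5, 13]
  [8] addr=0xda blk=13 s=1: VC-HIT | VC [9, 5, 11]
  [9] addr=0xbd blk=11 s=1: VC-HIT | VC [9, 5, 13]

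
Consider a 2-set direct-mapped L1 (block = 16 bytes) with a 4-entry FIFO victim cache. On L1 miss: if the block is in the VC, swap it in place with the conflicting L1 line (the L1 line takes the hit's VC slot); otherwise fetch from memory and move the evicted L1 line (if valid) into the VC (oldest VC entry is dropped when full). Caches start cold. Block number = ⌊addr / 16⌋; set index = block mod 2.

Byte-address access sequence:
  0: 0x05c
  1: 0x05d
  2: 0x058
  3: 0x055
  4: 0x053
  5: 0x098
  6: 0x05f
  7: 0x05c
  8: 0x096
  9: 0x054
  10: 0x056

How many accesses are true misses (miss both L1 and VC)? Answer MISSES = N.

MISSES = 2

0: 0x5c (blk 5, set 1) → MISS  vc=[]
1: 0x5d (blk 5, set 1) → L1-HIT  vc=[]
2: 0x58 (blk 5, set 1) → L1-HIT  vc=[]
3: 0x55 (blk 5, set 1) → L1-HIT  vc=[]
4: 0x53 (blk 5, set 1) → L1-HIT  vc=[]
5: 0x98 (blk 9, set 1) → MISS  vc=[5]
6: 0x5f (blk 5, set 1) → VC-HIT  vc=[9]
7: 0x5c (blk 5, set 1) → L1-HIT  vc=[9]
8: 0x96 (blk 9, set 1) → VC-HIT  vc=[5]
9: 0x54 (blk 5, set 1) → VC-HIT  vc=[9]
10: 0x56 (blk 5, set 1) → L1-HIT  vc=[9]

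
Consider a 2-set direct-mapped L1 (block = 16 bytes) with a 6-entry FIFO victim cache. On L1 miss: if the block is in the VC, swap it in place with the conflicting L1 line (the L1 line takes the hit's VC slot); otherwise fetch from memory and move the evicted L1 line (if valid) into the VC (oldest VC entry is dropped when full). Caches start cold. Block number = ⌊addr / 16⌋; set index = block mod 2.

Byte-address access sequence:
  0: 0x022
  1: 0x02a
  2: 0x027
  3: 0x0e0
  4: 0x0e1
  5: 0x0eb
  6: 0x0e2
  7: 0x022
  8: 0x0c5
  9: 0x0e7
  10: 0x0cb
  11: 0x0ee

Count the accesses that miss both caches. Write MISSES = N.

#0 0x22→b2/s0 MISS; vc=[]
#1 0x2a→b2/s0 L1-HIT; vc=[]
#2 0x27→b2/s0 L1-HIT; vc=[]
#3 0xe0→b14/s0 MISS; vc=[2]
#4 0xe1→b14/s0 L1-HIT; vc=[2]
#5 0xeb→b14/s0 L1-HIT; vc=[2]
#6 0xe2→b14/s0 L1-HIT; vc=[2]
#7 0x22→b2/s0 VC-HIT; vc=[14]
#8 0xc5→b12/s0 MISS; vc=[14,2]
#9 0xe7→b14/s0 VC-HIT; vc=[12,2]
#10 0xcb→b12/s0 VC-HIT; vc=[14,2]
#11 0xee→b14/s0 VC-HIT; vc=[12,2]

MISSES = 3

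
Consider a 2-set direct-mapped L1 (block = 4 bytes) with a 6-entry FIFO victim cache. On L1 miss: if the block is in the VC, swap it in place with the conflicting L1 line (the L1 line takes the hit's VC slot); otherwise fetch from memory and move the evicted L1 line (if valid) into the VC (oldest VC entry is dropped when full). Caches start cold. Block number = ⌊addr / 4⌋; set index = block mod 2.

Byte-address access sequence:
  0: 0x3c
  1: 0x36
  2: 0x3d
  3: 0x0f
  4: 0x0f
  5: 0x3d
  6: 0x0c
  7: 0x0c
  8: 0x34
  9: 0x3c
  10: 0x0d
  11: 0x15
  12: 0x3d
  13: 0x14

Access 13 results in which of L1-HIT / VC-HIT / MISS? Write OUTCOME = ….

OUTCOME = VC-HIT

  [0] addr=0x3c blk=15 s=1: MISS | VC []
  [1] addr=0x36 blk=13 s=1: MISS | VC [15]
  [2] addr=0x3d blk=15 s=1: VC-HIT | VC [13]
  [3] addr=0xf blk=3 s=1: MISS | VC [13, 15]
  [4] addr=0xf blk=3 s=1: L1-HIT | VC [13, 15]
  [5] addr=0x3d blk=15 s=1: VC-HIT | VC [13, 3]
  [6] addr=0xc blk=3 s=1: VC-HIT | VC [13, 15]
  [7] addr=0xc blk=3 s=1: L1-HIT | VC [13, 15]
  [8] addr=0x34 blk=13 s=1: VC-HIT | VC [3, 15]
  [9] addr=0x3c blk=15 s=1: VC-HIT | VC [3, 13]
  [10] addr=0xd blk=3 s=1: VC-HIT | VC [15, 13]
  [11] addr=0x15 blk=5 s=1: MISS | VC [15, 13, 3]
  [12] addr=0x3d blk=15 s=1: VC-HIT | VC [5, 13, 3]
  [13] addr=0x14 blk=5 s=1: VC-HIT | VC [15, 13, 3]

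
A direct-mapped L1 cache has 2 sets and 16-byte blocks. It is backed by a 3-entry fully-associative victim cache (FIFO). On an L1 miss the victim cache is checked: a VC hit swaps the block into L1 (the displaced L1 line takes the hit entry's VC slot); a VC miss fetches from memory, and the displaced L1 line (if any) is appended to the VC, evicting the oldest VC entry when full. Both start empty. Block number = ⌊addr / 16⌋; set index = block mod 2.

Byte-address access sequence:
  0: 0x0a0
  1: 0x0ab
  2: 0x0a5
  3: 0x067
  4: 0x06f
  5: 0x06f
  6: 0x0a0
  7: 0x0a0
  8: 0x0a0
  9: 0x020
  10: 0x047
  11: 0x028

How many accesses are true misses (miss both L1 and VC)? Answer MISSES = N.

MISSES = 4

  [0] addr=0xa0 blk=10 s=0: MISS | VC []
  [1] addr=0xab blk=10 s=0: L1-HIT | VC []
  [2] addr=0xa5 blk=10 s=0: L1-HIT | VC []
  [3] addr=0x67 blk=6 s=0: MISS | VC [10]
  [4] addr=0x6f blk=6 s=0: L1-HIT | VC [10]
  [5] addr=0x6f blk=6 s=0: L1-HIT | VC [10]
  [6] addr=0xa0 blk=10 s=0: VC-HIT | VC [6]
  [7] addr=0xa0 blk=10 s=0: L1-HIT | VC [6]
  [8] addr=0xa0 blk=10 s=0: L1-HIT | VC [6]
  [9] addr=0x20 blk=2 s=0: MISS | VC [6, 10]
  [10] addr=0x47 blk=4 s=0: MISS | VC [6, 10, 2]
  [11] addr=0x28 blk=2 s=0: VC-HIT | VC [6, 10, 4]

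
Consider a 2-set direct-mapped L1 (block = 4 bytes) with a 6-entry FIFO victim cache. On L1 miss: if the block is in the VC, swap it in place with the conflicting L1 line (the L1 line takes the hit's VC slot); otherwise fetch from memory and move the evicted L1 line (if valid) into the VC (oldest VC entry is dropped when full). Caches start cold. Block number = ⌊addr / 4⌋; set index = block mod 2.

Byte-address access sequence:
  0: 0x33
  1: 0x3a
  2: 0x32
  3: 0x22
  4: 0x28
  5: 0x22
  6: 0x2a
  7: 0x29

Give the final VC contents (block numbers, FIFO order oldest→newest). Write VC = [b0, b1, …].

VC = [14, 12, 8]

  [0] addr=0x33 blk=12 s=0: MISS | VC []
  [1] addr=0x3a blk=14 s=0: MISS | VC [12]
  [2] addr=0x32 blk=12 s=0: VC-HIT | VC [14]
  [3] addr=0x22 blk=8 s=0: MISS | VC [14, 12]
  [4] addr=0x28 blk=10 s=0: MISS | VC [14, 12, 8]
  [5] addr=0x22 blk=8 s=0: VC-HIT | VC [14, 12, 10]
  [6] addr=0x2a blk=10 s=0: VC-HIT | VC [14, 12, 8]
  [7] addr=0x29 blk=10 s=0: L1-HIT | VC [14, 12, 8]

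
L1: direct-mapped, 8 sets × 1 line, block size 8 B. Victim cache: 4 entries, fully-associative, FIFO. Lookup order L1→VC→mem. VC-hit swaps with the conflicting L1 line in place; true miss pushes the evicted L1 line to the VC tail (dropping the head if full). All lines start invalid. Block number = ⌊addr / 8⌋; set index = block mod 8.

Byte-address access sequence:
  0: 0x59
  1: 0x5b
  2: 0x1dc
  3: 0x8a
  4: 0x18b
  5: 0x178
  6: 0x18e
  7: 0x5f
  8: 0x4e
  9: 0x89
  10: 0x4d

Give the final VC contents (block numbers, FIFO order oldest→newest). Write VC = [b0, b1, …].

#0 0x59→b11/s3 MISS; vc=[]
#1 0x5b→b11/s3 L1-HIT; vc=[]
#2 0x1dc→b59/s3 MISS; vc=[11]
#3 0x8a→b17/s1 MISS; vc=[11]
#4 0x18b→b49/s1 MISS; vc=[11,17]
#5 0x178→b47/s7 MISS; vc=[11,17]
#6 0x18e→b49/s1 L1-HIT; vc=[11,17]
#7 0x5f→b11/s3 VC-HIT; vc=[59,17]
#8 0x4e→b9/s1 MISS; vc=[59,17,49]
#9 0x89→b17/s1 VC-HIT; vc=[59,9,49]
#10 0x4d→b9/s1 VC-HIT; vc=[59,17,49]

VC = [59, 17, 49]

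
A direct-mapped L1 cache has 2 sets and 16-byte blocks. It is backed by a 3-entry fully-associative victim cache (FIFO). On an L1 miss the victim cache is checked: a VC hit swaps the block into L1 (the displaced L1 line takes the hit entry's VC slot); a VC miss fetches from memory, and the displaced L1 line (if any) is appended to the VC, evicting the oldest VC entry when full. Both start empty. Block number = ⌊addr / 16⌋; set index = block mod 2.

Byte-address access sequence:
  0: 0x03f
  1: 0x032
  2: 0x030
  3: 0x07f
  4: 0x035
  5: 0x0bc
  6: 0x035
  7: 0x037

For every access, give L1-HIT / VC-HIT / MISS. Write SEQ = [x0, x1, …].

SEQ = [MISS, L1-HIT, L1-HIT, MISS, VC-HIT, MISS, VC-HIT, L1-HIT]

0: 0x3f (blk 3, set 1) → MISS  vc=[]
1: 0x32 (blk 3, set 1) → L1-HIT  vc=[]
2: 0x30 (blk 3, set 1) → L1-HIT  vc=[]
3: 0x7f (blk 7, set 1) → MISS  vc=[3]
4: 0x35 (blk 3, set 1) → VC-HIT  vc=[7]
5: 0xbc (blk 11, set 1) → MISS  vc=[7, 3]
6: 0x35 (blk 3, set 1) → VC-HIT  vc=[7, 11]
7: 0x37 (blk 3, set 1) → L1-HIT  vc=[7, 11]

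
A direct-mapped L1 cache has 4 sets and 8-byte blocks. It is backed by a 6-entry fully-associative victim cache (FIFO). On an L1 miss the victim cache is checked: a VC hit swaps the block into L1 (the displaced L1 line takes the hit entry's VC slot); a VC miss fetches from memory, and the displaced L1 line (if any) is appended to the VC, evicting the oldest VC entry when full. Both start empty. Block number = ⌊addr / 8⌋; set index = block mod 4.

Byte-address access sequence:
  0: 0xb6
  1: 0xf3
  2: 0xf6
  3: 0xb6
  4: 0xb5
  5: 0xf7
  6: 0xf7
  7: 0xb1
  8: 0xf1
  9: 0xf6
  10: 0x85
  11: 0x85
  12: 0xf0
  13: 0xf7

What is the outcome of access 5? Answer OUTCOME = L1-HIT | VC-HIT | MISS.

OUTCOME = VC-HIT

  [0] addr=0xb6 blk=22 s=2: MISS | VC []
  [1] addr=0xf3 blk=30 s=2: MISS | VC [22]
  [2] addr=0xf6 blk=30 s=2: L1-HIT | VC [22]
  [3] addr=0xb6 blk=22 s=2: VC-HIT | VC [30]
  [4] addr=0xb5 blk=22 s=2: L1-HIT | VC [30]
  [5] addr=0xf7 blk=30 s=2: VC-HIT | VC [22]
  [6] addr=0xf7 blk=30 s=2: L1-HIT | VC [22]
  [7] addr=0xb1 blk=22 s=2: VC-HIT | VC [30]
  [8] addr=0xf1 blk=30 s=2: VC-HIT | VC [22]
  [9] addr=0xf6 blk=30 s=2: L1-HIT | VC [22]
  [10] addr=0x85 blk=16 s=0: MISS | VC [22]
  [11] addr=0x85 blk=16 s=0: L1-HIT | VC [22]
  [12] addr=0xf0 blk=30 s=2: L1-HIT | VC [22]
  [13] addr=0xf7 blk=30 s=2: L1-HIT | VC [22]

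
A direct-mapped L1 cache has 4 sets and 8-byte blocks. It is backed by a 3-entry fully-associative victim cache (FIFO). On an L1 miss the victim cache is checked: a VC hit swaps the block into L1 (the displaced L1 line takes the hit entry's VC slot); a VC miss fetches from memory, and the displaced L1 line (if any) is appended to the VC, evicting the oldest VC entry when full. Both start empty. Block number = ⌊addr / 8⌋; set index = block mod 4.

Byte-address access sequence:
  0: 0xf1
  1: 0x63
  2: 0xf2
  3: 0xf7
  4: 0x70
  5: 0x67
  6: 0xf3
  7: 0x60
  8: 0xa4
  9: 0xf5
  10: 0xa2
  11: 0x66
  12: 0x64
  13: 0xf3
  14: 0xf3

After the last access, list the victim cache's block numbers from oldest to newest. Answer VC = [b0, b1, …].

VC = [14, 20]

0: 0xf1 (blk 30, set 2) → MISS  vc=[]
1: 0x63 (blk 12, set 0) → MISS  vc=[]
2: 0xf2 (blk 30, set 2) → L1-HIT  vc=[]
3: 0xf7 (blk 30, set 2) → L1-HIT  vc=[]
4: 0x70 (blk 14, set 2) → MISS  vc=[30]
5: 0x67 (blk 12, set 0) → L1-HIT  vc=[30]
6: 0xf3 (blk 30, set 2) → VC-HIT  vc=[14]
7: 0x60 (blk 12, set 0) → L1-HIT  vc=[14]
8: 0xa4 (blk 20, set 0) → MISS  vc=[14, 12]
9: 0xf5 (blk 30, set 2) → L1-HIT  vc=[14, 12]
10: 0xa2 (blk 20, set 0) → L1-HIT  vc=[14, 12]
11: 0x66 (blk 12, set 0) → VC-HIT  vc=[14, 20]
12: 0x64 (blk 12, set 0) → L1-HIT  vc=[14, 20]
13: 0xf3 (blk 30, set 2) → L1-HIT  vc=[14, 20]
14: 0xf3 (blk 30, set 2) → L1-HIT  vc=[14, 20]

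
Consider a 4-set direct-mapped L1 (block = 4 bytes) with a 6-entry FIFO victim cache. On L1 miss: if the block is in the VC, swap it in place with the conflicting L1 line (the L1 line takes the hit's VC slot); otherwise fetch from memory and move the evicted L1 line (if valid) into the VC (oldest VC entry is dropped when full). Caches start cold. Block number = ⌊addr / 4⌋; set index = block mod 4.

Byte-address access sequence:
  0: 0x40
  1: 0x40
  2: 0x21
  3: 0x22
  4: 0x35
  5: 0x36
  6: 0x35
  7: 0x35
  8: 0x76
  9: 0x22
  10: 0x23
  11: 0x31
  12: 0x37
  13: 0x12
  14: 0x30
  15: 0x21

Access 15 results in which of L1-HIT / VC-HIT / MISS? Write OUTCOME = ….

0: 0x40 (blk 16, set 0) → MISS  vc=[]
1: 0x40 (blk 16, set 0) → L1-HIT  vc=[]
2: 0x21 (blk 8, set 0) → MISS  vc=[16]
3: 0x22 (blk 8, set 0) → L1-HIT  vc=[16]
4: 0x35 (blk 13, set 1) → MISS  vc=[16]
5: 0x36 (blk 13, set 1) → L1-HIT  vc=[16]
6: 0x35 (blk 13, set 1) → L1-HIT  vc=[16]
7: 0x35 (blk 13, set 1) → L1-HIT  vc=[16]
8: 0x76 (blk 29, set 1) → MISS  vc=[16, 13]
9: 0x22 (blk 8, set 0) → L1-HIT  vc=[16, 13]
10: 0x23 (blk 8, set 0) → L1-HIT  vc=[16, 13]
11: 0x31 (blk 12, set 0) → MISS  vc=[16, 13, 8]
12: 0x37 (blk 13, set 1) → VC-HIT  vc=[16, 29, 8]
13: 0x12 (blk 4, set 0) → MISS  vc=[16, 29, 8, 12]
14: 0x30 (blk 12, set 0) → VC-HIT  vc=[16, 29, 8, 4]
15: 0x21 (blk 8, set 0) → VC-HIT  vc=[16, 29, 12, 4]

OUTCOME = VC-HIT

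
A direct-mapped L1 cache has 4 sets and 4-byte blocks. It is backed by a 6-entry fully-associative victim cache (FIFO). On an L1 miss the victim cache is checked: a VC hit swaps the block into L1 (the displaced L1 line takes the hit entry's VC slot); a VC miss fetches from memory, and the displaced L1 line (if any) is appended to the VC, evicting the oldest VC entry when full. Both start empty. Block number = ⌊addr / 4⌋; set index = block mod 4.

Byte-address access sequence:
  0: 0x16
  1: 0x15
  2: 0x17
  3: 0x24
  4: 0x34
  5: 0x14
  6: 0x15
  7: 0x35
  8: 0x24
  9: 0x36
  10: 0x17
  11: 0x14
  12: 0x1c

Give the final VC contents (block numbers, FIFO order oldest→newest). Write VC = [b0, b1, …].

  [0] addr=0x16 blk=5 s=1: MISS | VC []
  [1] addr=0x15 blk=5 s=1: L1-HIT | VC []
  [2] addr=0x17 blk=5 s=1: L1-HIT | VC []
  [3] addr=0x24 blk=9 s=1: MISS | VC [5]
  [4] addr=0x34 blk=13 s=1: MISS | VC [5, 9]
  [5] addr=0x14 blk=5 s=1: VC-HIT | VC [13, 9]
  [6] addr=0x15 blk=5 s=1: L1-HIT | VC [13, 9]
  [7] addr=0x35 blk=13 s=1: VC-HIT | VC [5, 9]
  [8] addr=0x24 blk=9 s=1: VC-HIT | VC [5, 13]
  [9] addr=0x36 blk=13 s=1: VC-HIT | VC [5, 9]
  [10] addr=0x17 blk=5 s=1: VC-HIT | VC [13, 9]
  [11] addr=0x14 blk=5 s=1: L1-HIT | VC [13, 9]
  [12] addr=0x1c blk=7 s=3: MISS | VC [13, 9]

VC = [13, 9]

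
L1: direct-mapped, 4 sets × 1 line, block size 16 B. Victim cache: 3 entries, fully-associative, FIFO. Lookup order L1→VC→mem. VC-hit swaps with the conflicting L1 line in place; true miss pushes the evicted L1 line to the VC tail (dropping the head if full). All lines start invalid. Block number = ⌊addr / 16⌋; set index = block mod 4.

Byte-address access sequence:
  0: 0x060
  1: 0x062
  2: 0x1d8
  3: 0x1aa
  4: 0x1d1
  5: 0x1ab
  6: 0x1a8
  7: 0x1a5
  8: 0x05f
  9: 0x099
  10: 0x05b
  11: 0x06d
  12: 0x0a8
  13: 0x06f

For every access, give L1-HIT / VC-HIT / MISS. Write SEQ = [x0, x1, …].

SEQ = [MISS, L1-HIT, MISS, MISS, L1-HIT, L1-HIT, L1-HIT, L1-HIT, MISS, MISS, VC-HIT, VC-HIT, MISS, VC-HIT]

  [0] addr=0x60 blk=6 s=2: MISS | VC []
  [1] addr=0x62 blk=6 s=2: L1-HIT | VC []
  [2] addr=0x1d8 blk=29 s=1: MISS | VC []
  [3] addr=0x1aa blk=26 s=2: MISS | VC [6]
  [4] addr=0x1d1 blk=29 s=1: L1-HIT | VC [6]
  [5] addr=0x1ab blk=26 s=2: L1-HIT | VC [6]
  [6] addr=0x1a8 blk=26 s=2: L1-HIT | VC [6]
  [7] addr=0x1a5 blk=26 s=2: L1-HIT | VC [6]
  [8] addr=0x5f blk=5 s=1: MISS | VC [6, 29]
  [9] addr=0x99 blk=9 s=1: MISS | VC [6, 29, 5]
  [10] addr=0x5b blk=5 s=1: VC-HIT | VC [6, 29, 9]
  [11] addr=0x6d blk=6 s=2: VC-HIT | VC [26, 29, 9]
  [12] addr=0xa8 blk=10 s=2: MISS | VC [29, 9, 6]
  [13] addr=0x6f blk=6 s=2: VC-HIT | VC [29, 9, 10]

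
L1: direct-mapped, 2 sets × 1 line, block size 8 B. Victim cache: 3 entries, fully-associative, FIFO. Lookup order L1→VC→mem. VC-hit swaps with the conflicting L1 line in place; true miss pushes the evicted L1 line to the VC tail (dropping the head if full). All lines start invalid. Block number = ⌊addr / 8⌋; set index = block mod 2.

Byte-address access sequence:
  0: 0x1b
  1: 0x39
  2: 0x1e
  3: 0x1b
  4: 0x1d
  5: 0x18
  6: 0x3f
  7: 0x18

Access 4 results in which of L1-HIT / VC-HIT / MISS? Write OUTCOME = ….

  [0] addr=0x1b blk=3 s=1: MISS | VC []
  [1] addr=0x39 blk=7 s=1: MISS | VC [3]
  [2] addr=0x1e blk=3 s=1: VC-HIT | VC [7]
  [3] addr=0x1b blk=3 s=1: L1-HIT | VC [7]
  [4] addr=0x1d blk=3 s=1: L1-HIT | VC [7]
  [5] addr=0x18 blk=3 s=1: L1-HIT | VC [7]
  [6] addr=0x3f blk=7 s=1: VC-HIT | VC [3]
  [7] addr=0x18 blk=3 s=1: VC-HIT | VC [7]

OUTCOME = L1-HIT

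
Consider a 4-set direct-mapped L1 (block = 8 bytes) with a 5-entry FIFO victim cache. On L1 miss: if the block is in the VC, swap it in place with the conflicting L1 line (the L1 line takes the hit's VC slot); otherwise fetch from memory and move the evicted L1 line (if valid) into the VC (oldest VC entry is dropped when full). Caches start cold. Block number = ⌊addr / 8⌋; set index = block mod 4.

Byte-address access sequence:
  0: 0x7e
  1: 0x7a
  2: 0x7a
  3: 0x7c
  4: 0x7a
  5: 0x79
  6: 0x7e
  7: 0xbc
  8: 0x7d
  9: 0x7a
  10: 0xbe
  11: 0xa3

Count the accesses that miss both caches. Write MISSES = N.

#0 0x7e→b15/s3 MISS; vc=[]
#1 0x7a→b15/s3 L1-HIT; vc=[]
#2 0x7a→b15/s3 L1-HIT; vc=[]
#3 0x7c→b15/s3 L1-HIT; vc=[]
#4 0x7a→b15/s3 L1-HIT; vc=[]
#5 0x79→b15/s3 L1-HIT; vc=[]
#6 0x7e→b15/s3 L1-HIT; vc=[]
#7 0xbc→b23/s3 MISS; vc=[15]
#8 0x7d→b15/s3 VC-HIT; vc=[23]
#9 0x7a→b15/s3 L1-HIT; vc=[23]
#10 0xbe→b23/s3 VC-HIT; vc=[15]
#11 0xa3→b20/s0 MISS; vc=[15]

MISSES = 3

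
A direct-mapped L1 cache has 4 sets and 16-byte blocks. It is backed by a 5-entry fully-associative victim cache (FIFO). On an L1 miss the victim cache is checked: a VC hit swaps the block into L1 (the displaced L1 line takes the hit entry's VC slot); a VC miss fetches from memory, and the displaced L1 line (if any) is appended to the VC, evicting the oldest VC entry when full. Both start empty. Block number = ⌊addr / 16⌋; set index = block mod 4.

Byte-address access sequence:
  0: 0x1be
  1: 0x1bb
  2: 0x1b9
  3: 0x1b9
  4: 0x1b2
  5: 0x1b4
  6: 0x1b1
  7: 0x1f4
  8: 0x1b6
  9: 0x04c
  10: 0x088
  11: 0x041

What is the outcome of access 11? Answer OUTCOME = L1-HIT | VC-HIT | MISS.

OUTCOME = VC-HIT

#0 0x1be→b27/s3 MISS; vc=[]
#1 0x1bb→b27/s3 L1-HIT; vc=[]
#2 0x1b9→b27/s3 L1-HIT; vc=[]
#3 0x1b9→b27/s3 L1-HIT; vc=[]
#4 0x1b2→b27/s3 L1-HIT; vc=[]
#5 0x1b4→b27/s3 L1-HIT; vc=[]
#6 0x1b1→b27/s3 L1-HIT; vc=[]
#7 0x1f4→b31/s3 MISS; vc=[27]
#8 0x1b6→b27/s3 VC-HIT; vc=[31]
#9 0x4c→b4/s0 MISS; vc=[31]
#10 0x88→b8/s0 MISS; vc=[31,4]
#11 0x41→b4/s0 VC-HIT; vc=[31,8]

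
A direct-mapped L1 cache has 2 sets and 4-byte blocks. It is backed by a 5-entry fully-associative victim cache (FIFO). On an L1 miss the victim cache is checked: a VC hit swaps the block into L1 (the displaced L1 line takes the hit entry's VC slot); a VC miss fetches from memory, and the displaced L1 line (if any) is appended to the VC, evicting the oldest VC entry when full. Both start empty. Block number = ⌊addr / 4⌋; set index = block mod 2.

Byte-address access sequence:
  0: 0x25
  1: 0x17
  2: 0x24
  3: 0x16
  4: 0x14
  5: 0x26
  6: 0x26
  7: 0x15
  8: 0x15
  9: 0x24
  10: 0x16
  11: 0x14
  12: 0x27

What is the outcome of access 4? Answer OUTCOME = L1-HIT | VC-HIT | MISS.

  [0] addr=0x25 blk=9 s=1: MISS | VC []
  [1] addr=0x17 blk=5 s=1: MISS | VC [9]
  [2] addr=0x24 blk=9 s=1: VC-HIT | VC [5]
  [3] addr=0x16 blk=5 s=1: VC-HIT | VC [9]
  [4] addr=0x14 blk=5 s=1: L1-HIT | VC [9]
  [5] addr=0x26 blk=9 s=1: VC-HIT | VC [5]
  [6] addr=0x26 blk=9 s=1: L1-HIT | VC [5]
  [7] addr=0x15 blk=5 s=1: VC-HIT | VC [9]
  [8] addr=0x15 blk=5 s=1: L1-HIT | VC [9]
  [9] addr=0x24 blk=9 s=1: VC-HIT | VC [5]
  [10] addr=0x16 blk=5 s=1: VC-HIT | VC [9]
  [11] addr=0x14 blk=5 s=1: L1-HIT | VC [9]
  [12] addr=0x27 blk=9 s=1: VC-HIT | VC [5]

OUTCOME = L1-HIT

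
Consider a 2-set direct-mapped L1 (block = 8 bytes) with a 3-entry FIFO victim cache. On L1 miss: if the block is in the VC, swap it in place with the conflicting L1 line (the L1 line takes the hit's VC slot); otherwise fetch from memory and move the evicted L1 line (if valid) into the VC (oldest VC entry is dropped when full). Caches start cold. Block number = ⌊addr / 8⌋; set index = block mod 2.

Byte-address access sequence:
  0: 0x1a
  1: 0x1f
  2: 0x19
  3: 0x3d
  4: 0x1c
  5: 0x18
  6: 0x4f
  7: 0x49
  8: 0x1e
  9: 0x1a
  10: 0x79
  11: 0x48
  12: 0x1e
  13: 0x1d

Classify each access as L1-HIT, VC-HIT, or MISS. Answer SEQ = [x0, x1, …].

SEQ = [MISS, L1-HIT, L1-HIT, MISS, VC-HIT, L1-HIT, MISS, L1-HIT, VC-HIT, L1-HIT, MISS, VC-HIT, VC-HIT, L1-HIT]

  [0] addr=0x1a blk=3 s=1: MISS | VC []
  [1] addr=0x1f blk=3 s=1: L1-HIT | VC []
  [2] addr=0x19 blk=3 s=1: L1-HIT | VC []
  [3] addr=0x3d blk=7 s=1: MISS | VC [3]
  [4] addr=0x1c blk=3 s=1: VC-HIT | VC [7]
  [5] addr=0x18 blk=3 s=1: L1-HIT | VC [7]
  [6] addr=0x4f blk=9 s=1: MISS | VC [7, 3]
  [7] addr=0x49 blk=9 s=1: L1-HIT | VC [7, 3]
  [8] addr=0x1e blk=3 s=1: VC-HIT | VC [7, 9]
  [9] addr=0x1a blk=3 s=1: L1-HIT | VC [7, 9]
  [10] addr=0x79 blk=15 s=1: MISS | VC [7, 9, 3]
  [11] addr=0x48 blk=9 s=1: VC-HIT | VC [7, 15, 3]
  [12] addr=0x1e blk=3 s=1: VC-HIT | VC [7, 15, 9]
  [13] addr=0x1d blk=3 s=1: L1-HIT | VC [7, 15, 9]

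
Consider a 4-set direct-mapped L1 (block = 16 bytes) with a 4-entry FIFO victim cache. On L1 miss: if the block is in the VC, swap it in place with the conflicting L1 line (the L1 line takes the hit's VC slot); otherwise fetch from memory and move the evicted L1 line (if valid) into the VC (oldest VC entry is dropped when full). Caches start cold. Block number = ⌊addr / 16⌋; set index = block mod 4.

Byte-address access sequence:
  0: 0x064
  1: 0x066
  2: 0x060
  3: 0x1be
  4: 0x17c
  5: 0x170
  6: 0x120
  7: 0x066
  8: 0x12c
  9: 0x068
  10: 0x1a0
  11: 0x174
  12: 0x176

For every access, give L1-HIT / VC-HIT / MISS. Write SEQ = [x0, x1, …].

SEQ = [MISS, L1-HIT, L1-HIT, MISS, MISS, L1-HIT, MISS, VC-HIT, VC-HIT, VC-HIT, MISS, L1-HIT, L1-HIT]

  [0] addr=0x64 blk=6 s=2: MISS | VC []
  [1] addr=0x66 blk=6 s=2: L1-HIT | VC []
  [2] addr=0x60 blk=6 s=2: L1-HIT | VC []
  [3] addr=0x1be blk=27 s=3: MISS | VC []
  [4] addr=0x17c blk=23 s=3: MISS | VC [27]
  [5] addr=0x170 blk=23 s=3: L1-HIT | VC [27]
  [6] addr=0x120 blk=18 s=2: MISS | VC [27, 6]
  [7] addr=0x66 blk=6 s=2: VC-HIT | VC [27, 18]
  [8] addr=0x12c blk=18 s=2: VC-HIT | VC [27, 6]
  [9] addr=0x68 blk=6 s=2: VC-HIT | VC [27, 18]
  [10] addr=0x1a0 blk=26 s=2: MISS | VC [27, 18, 6]
  [11] addr=0x174 blk=23 s=3: L1-HIT | VC [27, 18, 6]
  [12] addr=0x176 blk=23 s=3: L1-HIT | VC [27, 18, 6]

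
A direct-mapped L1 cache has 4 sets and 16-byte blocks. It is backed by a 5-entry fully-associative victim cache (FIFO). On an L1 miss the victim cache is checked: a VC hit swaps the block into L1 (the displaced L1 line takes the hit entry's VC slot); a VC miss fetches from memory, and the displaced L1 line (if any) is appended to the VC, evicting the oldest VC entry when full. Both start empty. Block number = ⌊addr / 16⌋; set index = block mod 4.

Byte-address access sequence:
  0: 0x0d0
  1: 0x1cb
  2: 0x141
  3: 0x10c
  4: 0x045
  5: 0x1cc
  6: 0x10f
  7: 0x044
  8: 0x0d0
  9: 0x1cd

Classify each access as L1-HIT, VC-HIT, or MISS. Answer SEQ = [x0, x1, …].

SEQ = [MISS, MISS, MISS, MISS, MISS, VC-HIT, VC-HIT, VC-HIT, L1-HIT, VC-HIT]

0: 0xd0 (blk 13, set 1) → MISS  vc=[]
1: 0x1cb (blk 28, set 0) → MISS  vc=[]
2: 0x141 (blk 20, set 0) → MISS  vc=[28]
3: 0x10c (blk 16, set 0) → MISS  vc=[28, 20]
4: 0x45 (blk 4, set 0) → MISS  vc=[28, 20, 16]
5: 0x1cc (blk 28, set 0) → VC-HIT  vc=[4, 20, 16]
6: 0x10f (blk 16, set 0) → VC-HIT  vc=[4, 20, 28]
7: 0x44 (blk 4, set 0) → VC-HIT  vc=[16, 20, 28]
8: 0xd0 (blk 13, set 1) → L1-HIT  vc=[16, 20, 28]
9: 0x1cd (blk 28, set 0) → VC-HIT  vc=[16, 20, 4]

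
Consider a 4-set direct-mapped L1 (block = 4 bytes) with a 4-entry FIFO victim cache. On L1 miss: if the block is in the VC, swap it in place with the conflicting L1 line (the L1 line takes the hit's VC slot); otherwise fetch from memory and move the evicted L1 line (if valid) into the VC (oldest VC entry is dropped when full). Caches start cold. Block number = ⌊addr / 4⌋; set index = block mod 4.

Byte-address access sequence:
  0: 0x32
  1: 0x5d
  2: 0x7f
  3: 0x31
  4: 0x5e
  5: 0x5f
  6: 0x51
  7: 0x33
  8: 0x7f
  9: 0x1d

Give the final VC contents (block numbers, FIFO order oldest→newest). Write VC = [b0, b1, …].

VC = [23, 20, 31]

0: 0x32 (blk 12, set 0) → MISS  vc=[]
1: 0x5d (blk 23, set 3) → MISS  vc=[]
2: 0x7f (blk 31, set 3) → MISS  vc=[23]
3: 0x31 (blk 12, set 0) → L1-HIT  vc=[23]
4: 0x5e (blk 23, set 3) → VC-HIT  vc=[31]
5: 0x5f (blk 23, set 3) → L1-HIT  vc=[31]
6: 0x51 (blk 20, set 0) → MISS  vc=[31, 12]
7: 0x33 (blk 12, set 0) → VC-HIT  vc=[31, 20]
8: 0x7f (blk 31, set 3) → VC-HIT  vc=[23, 20]
9: 0x1d (blk 7, set 3) → MISS  vc=[23, 20, 31]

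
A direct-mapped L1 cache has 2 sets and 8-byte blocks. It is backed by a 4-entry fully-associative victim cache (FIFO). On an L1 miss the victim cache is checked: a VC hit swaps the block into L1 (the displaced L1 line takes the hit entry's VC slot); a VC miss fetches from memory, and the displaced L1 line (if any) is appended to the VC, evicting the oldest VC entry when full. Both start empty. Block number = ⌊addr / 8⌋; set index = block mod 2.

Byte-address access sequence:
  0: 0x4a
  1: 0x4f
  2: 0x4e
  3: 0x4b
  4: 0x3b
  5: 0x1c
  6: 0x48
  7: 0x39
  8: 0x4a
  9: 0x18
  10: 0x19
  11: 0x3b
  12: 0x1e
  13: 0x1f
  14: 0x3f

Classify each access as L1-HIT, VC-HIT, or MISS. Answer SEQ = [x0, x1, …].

#0 0x4a→b9/s1 MISS; vc=[]
#1 0x4f→b9/s1 L1-HIT; vc=[]
#2 0x4e→b9/s1 L1-HIT; vc=[]
#3 0x4b→b9/s1 L1-HIT; vc=[]
#4 0x3b→b7/s1 MISS; vc=[9]
#5 0x1c→b3/s1 MISS; vc=[9,7]
#6 0x48→b9/s1 VC-HIT; vc=[3,7]
#7 0x39→b7/s1 VC-HIT; vc=[3,9]
#8 0x4a→b9/s1 VC-HIT; vc=[3,7]
#9 0x18→b3/s1 VC-HIT; vc=[9,7]
#10 0x19→b3/s1 L1-HIT; vc=[9,7]
#11 0x3b→b7/s1 VC-HIT; vc=[9,3]
#12 0x1e→b3/s1 VC-HIT; vc=[9,7]
#13 0x1f→b3/s1 L1-HIT; vc=[9,7]
#14 0x3f→b7/s1 VC-HIT; vc=[9,3]

SEQ = [MISS, L1-HIT, L1-HIT, L1-HIT, MISS, MISS, VC-HIT, VC-HIT, VC-HIT, VC-HIT, L1-HIT, VC-HIT, VC-HIT, L1-HIT, VC-HIT]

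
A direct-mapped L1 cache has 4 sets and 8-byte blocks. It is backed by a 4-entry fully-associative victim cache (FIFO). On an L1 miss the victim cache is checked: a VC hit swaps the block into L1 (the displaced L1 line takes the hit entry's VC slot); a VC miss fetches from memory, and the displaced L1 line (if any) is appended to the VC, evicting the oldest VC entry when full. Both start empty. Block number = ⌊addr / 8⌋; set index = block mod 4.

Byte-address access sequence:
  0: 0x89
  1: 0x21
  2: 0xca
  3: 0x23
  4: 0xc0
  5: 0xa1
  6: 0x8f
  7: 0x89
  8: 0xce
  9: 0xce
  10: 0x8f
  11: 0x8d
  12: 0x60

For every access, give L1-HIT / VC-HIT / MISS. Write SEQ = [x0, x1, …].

#0 0x89→b17/s1 MISS; vc=[]
#1 0x21→b4/s0 MISS; vc=[]
#2 0xca→b25/s1 MISS; vc=[17]
#3 0x23→b4/s0 L1-HIT; vc=[17]
#4 0xc0→b24/s0 MISS; vc=[17,4]
#5 0xa1→b20/s0 MISS; vc=[17,4,24]
#6 0x8f→b17/s1 VC-HIT; vc=[25,4,24]
#7 0x89→b17/s1 L1-HIT; vc=[25,4,24]
#8 0xce→b25/s1 VC-HIT; vc=[17,4,24]
#9 0xce→b25/s1 L1-HIT; vc=[17,4,24]
#10 0x8f→b17/s1 VC-HIT; vc=[25,4,24]
#11 0x8d→b17/s1 L1-HIT; vc=[25,4,24]
#12 0x60→b12/s0 MISS; vc=[25,4,24,20]

SEQ = [MISS, MISS, MISS, L1-HIT, MISS, MISS, VC-HIT, L1-HIT, VC-HIT, L1-HIT, VC-HIT, L1-HIT, MISS]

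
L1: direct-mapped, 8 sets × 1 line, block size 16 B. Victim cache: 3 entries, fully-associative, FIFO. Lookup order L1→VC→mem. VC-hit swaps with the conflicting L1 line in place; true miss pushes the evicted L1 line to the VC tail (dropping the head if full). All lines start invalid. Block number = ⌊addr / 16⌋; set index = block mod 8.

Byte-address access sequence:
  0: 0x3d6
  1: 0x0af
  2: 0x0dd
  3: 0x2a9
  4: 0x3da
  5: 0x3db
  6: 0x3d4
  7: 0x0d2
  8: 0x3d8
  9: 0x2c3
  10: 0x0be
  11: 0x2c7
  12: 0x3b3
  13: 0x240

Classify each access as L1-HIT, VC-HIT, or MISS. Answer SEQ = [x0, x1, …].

0: 0x3d6 (blk 61, set 5) → MISS  vc=[]
1: 0xaf (blk 10, set 2) → MISS  vc=[]
2: 0xdd (blk 13, set 5) → MISS  vc=[61]
3: 0x2a9 (blk 42, set 2) → MISS  vc=[61, 10]
4: 0x3da (blk 61, set 5) → VC-HIT  vc=[13, 10]
5: 0x3db (blk 61, set 5) → L1-HIT  vc=[13, 10]
6: 0x3d4 (blk 61, set 5) → L1-HIT  vc=[13, 10]
7: 0xd2 (blk 13, set 5) → VC-HIT  vc=[61, 10]
8: 0x3d8 (blk 61, set 5) → VC-HIT  vc=[13, 10]
9: 0x2c3 (blk 44, set 4) → MISS  vc=[13, 10]
10: 0xbe (blk 11, set 3) → MISS  vc=[13, 10]
11: 0x2c7 (blk 44, set 4) → L1-HIT  vc=[13, 10]
12: 0x3b3 (blk 59, set 3) → MISS  vc=[13, 10, 11]
13: 0x240 (blk 36, set 4) → MISS  vc=[10, 11, 44]

SEQ = [MISS, MISS, MISS, MISS, VC-HIT, L1-HIT, L1-HIT, VC-HIT, VC-HIT, MISS, MISS, L1-HIT, MISS, MISS]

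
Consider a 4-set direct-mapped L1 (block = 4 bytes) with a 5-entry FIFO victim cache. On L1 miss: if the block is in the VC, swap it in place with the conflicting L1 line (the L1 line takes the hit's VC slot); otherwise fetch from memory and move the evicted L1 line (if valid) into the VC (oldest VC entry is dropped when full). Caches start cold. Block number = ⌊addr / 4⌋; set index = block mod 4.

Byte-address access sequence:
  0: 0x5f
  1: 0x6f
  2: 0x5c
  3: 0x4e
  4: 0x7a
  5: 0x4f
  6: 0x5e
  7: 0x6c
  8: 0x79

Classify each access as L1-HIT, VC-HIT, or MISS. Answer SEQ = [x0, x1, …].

0: 0x5f (blk 23, set 3) → MISS  vc=[]
1: 0x6f (blk 27, set 3) → MISS  vc=[23]
2: 0x5c (blk 23, set 3) → VC-HIT  vc=[27]
3: 0x4e (blk 19, set 3) → MISS  vc=[27, 23]
4: 0x7a (blk 30, set 2) → MISS  vc=[27, 23]
5: 0x4f (blk 19, set 3) → L1-HIT  vc=[27, 23]
6: 0x5e (blk 23, set 3) → VC-HIT  vc=[27, 19]
7: 0x6c (blk 27, set 3) → VC-HIT  vc=[23, 19]
8: 0x79 (blk 30, set 2) → L1-HIT  vc=[23, 19]

SEQ = [MISS, MISS, VC-HIT, MISS, MISS, L1-HIT, VC-HIT, VC-HIT, L1-HIT]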